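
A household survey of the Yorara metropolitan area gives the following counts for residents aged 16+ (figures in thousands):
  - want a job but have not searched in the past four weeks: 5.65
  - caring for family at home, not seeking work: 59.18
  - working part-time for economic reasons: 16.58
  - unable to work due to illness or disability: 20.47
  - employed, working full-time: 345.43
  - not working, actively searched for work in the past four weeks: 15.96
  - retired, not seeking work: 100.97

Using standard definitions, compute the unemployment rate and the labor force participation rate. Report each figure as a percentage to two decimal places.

Unemployment rate ≈ 4.22%; labor force participation rate ≈ 66.99%.

Employed = 16.58 + 345.43 = 362.01 thousand (anyone who worked, including part-time for economic reasons, counts as employed).
Unemployed = 15.96 thousand.
Labor force = 362.01 + 15.96 = 377.97 thousand.
Not in labor force = 5.65 + 59.18 + 20.47 + 100.97 = 186.27 thousand (those not working and not actively searching are outside the labor force — including those who want a job but have given up searching).
Civilian working-age population = 377.97 + 186.27 = 564.24 thousand.
Unemployment rate = 15.96 / 377.97 = 4.22%.
Labor force participation rate = 377.97 / 564.24 = 66.99%.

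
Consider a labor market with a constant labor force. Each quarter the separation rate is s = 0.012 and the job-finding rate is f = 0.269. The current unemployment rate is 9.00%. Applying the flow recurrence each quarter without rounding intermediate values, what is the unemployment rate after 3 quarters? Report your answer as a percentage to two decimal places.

With a fixed labor force, u_{t+1} = u_t + s·(1−u_t) − f·u_t = u_t·(1−s−f) + s.
Here 1−s−f = 0.719 and s = 0.012.
u_1 = 0.090000 × 0.719 + 0.012 = 0.076710.
u_2 = 0.076710 × 0.719 + 0.012 = 0.067154.
u_3 = 0.067154 × 0.719 + 0.012 = 0.060284.

Unemployment rate after three quarters ≈ 6.03%.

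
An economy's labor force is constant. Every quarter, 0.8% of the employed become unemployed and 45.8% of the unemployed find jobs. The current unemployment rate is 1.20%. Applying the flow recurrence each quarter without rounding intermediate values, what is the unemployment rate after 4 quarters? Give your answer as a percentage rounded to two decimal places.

With a fixed labor force, u_{t+1} = u_t + s·(1−u_t) − f·u_t = u_t·(1−s−f) + s.
Here 1−s−f = 0.534 and s = 0.008.
u_1 = 0.012000 × 0.534 + 0.008 = 0.014408.
u_2 = 0.014408 × 0.534 + 0.008 = 0.015694.
u_3 = 0.015694 × 0.534 + 0.008 = 0.016381.
u_4 = 0.016381 × 0.534 + 0.008 = 0.016747.

Unemployment rate after four quarters ≈ 1.67%.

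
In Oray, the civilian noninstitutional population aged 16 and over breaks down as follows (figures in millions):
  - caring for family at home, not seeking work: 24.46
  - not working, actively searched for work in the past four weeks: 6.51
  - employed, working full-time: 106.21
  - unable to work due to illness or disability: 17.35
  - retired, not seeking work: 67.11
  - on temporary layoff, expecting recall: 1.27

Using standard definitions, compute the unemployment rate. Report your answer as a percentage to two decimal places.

Unemployment rate ≈ 6.83%.

Employed = 106.21 million.
Unemployed = 6.51 + 1.27 = 7.78 million (jobless and actively searching, or on temporary layoff).
Labor force = 106.21 + 7.78 = 113.99 million.
Unemployment rate = 7.78 / 113.99 = 6.83%.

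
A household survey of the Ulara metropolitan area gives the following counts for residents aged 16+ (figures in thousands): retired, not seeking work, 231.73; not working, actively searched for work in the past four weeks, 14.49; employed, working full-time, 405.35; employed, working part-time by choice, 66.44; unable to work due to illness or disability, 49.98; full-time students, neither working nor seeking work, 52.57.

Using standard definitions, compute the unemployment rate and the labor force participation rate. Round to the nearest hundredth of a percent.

Unemployment rate ≈ 2.98%; labor force participation rate ≈ 59.26%.

Employed = 405.35 + 66.44 = 471.79 thousand.
Unemployed = 14.49 thousand.
Labor force = 471.79 + 14.49 = 486.28 thousand.
Not in labor force = 231.73 + 49.98 + 52.57 = 334.28 thousand (those not working and not actively searching are outside the labor force).
Civilian working-age population = 486.28 + 334.28 = 820.56 thousand.
Unemployment rate = 14.49 / 486.28 = 2.98%.
Labor force participation rate = 486.28 / 820.56 = 59.26%.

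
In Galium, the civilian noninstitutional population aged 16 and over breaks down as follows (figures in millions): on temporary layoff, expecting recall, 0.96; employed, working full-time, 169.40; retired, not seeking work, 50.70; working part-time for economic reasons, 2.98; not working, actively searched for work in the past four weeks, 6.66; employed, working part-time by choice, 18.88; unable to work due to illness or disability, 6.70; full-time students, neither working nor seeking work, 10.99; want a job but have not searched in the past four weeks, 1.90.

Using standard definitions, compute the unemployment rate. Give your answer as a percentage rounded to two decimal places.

Unemployment rate ≈ 3.83%.

Employed = 169.40 + 2.98 + 18.88 = 191.26 million (anyone who worked, including part-time for economic reasons, counts as employed).
Unemployed = 0.96 + 6.66 = 7.62 million (jobless and actively searching, or on temporary layoff).
Labor force = 191.26 + 7.62 = 198.88 million.
Unemployment rate = 7.62 / 198.88 = 3.83%.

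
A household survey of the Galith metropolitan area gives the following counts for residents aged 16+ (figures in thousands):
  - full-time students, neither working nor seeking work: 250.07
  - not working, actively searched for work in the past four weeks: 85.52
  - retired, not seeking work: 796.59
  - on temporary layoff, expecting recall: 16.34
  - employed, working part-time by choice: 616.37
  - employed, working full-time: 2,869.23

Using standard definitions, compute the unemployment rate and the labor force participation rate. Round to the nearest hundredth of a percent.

Unemployment rate ≈ 2.84%; labor force participation rate ≈ 77.41%.

Employed = 616.37 + 2,869.23 = 3,485.60 thousand.
Unemployed = 85.52 + 16.34 = 101.86 thousand (jobless and actively searching, or on temporary layoff).
Labor force = 3,485.60 + 101.86 = 3,587.46 thousand.
Not in labor force = 250.07 + 796.59 = 1,046.66 thousand (those not working and not actively searching are outside the labor force).
Civilian working-age population = 3,587.46 + 1,046.66 = 4,634.12 thousand.
Unemployment rate = 101.86 / 3,587.46 = 2.84%.
Labor force participation rate = 3,587.46 / 4,634.12 = 77.41%.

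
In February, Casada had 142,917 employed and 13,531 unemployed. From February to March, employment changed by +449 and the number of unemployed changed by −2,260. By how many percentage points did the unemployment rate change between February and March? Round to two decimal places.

February: labor force = 142,917 + 13,531 = 156,448; u = 13,531/156,448 = 8.65%.
March: labor force = 143,366 + 11,271 = 154,637; u = 11,271/154,637 = 7.29%.
Change = 7.29% − 8.65% = −1.36 pp.

The unemployment rate changed by −1.36 percentage points.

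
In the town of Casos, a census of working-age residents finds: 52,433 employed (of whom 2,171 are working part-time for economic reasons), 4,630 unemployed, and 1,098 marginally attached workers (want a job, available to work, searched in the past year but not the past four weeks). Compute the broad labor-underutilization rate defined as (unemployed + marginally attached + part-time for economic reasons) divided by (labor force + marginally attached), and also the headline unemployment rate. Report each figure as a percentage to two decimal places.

Labor force = 52,433 + 4,630 = 57,063.
Numerator = 4,630 + 1,098 + 2,171 = 7,899.
Denominator = 57,063 + 1,098 = 58,161.
Broad rate = 7,899 / 58,161 = 13.58%.
Headline unemployment rate = 4,630 / 57,063 = 8.11%.

Broad underutilization rate ≈ 13.58%; headline unemployment rate ≈ 8.11%.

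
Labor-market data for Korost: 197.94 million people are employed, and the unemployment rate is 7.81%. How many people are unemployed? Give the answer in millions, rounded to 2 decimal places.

Let U be the number unemployed. The labor force is E + U, and U/(E+U) = 0.0781.
So U = 0.0781 × 197.94 / (1 − 0.0781) = 15.4591 / 0.9219 ≈ 16.77 million.

About 16.77 million are unemployed.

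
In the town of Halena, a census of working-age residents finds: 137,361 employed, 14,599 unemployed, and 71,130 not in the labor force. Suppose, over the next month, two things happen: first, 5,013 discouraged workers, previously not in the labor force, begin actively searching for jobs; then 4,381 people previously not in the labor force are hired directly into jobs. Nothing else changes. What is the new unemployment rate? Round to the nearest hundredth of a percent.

New unemployment rate ≈ 12.15%.

Initially, labor force = 137,361 + 14,599 = 151,960, so u = 14,599/151,960 = 9.61%.
After the first change, unemployed and labor force both rise by 5,013 → E = 137,361, U = 19,612, labor force = 156,973.
After the second change, employed and labor force both rise by 4,381; unemployed unchanged → E = 141,742, U = 19,612, labor force = 161,354.
New unemployment rate = 19,612 / 161,354 = 12.15%.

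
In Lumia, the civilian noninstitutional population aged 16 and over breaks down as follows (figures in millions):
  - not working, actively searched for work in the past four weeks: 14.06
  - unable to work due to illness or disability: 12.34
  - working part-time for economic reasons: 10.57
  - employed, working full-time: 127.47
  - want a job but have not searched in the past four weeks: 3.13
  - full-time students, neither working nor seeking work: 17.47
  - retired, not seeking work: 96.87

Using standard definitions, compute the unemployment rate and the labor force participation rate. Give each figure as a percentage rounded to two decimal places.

Unemployment rate ≈ 9.24%; labor force participation rate ≈ 53.95%.

Employed = 10.57 + 127.47 = 138.04 million (anyone who worked, including part-time for economic reasons, counts as employed).
Unemployed = 14.06 million.
Labor force = 138.04 + 14.06 = 152.10 million.
Not in labor force = 12.34 + 3.13 + 17.47 + 96.87 = 129.81 million (those not working and not actively searching are outside the labor force — including those who want a job but have given up searching).
Civilian working-age population = 152.10 + 129.81 = 281.91 million.
Unemployment rate = 14.06 / 152.10 = 9.24%.
Labor force participation rate = 152.10 / 281.91 = 53.95%.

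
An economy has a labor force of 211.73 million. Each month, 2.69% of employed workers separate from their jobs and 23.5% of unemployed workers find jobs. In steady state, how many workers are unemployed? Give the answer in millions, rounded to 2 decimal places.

Steady-state unemployment rate u* = s/(s+f) = 2.69/(2.69+23.5) = 0.102711.
Unemployed = u* × labor force = 0.102711 × 211.73 ≈ 21.75 million.

About 21.75 million are unemployed in steady state.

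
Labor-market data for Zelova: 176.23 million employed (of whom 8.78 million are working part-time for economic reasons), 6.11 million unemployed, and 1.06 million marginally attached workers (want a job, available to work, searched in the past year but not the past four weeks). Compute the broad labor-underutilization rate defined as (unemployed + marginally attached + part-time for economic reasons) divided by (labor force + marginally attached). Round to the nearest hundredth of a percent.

Labor force = 176.23 + 6.11 = 182.34 million.
Numerator = 6.11 + 1.06 + 8.78 = 15.95 million.
Denominator = 182.34 + 1.06 = 183.40 million.
Broad rate = 15.95 / 183.40 = 8.70%.

Broad underutilization rate ≈ 8.70%.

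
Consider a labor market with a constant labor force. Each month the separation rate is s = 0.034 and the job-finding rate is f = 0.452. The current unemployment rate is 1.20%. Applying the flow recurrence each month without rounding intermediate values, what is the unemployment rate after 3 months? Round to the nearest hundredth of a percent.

With a fixed labor force, u_{t+1} = u_t + s·(1−u_t) − f·u_t = u_t·(1−s−f) + s.
Here 1−s−f = 0.514 and s = 0.034.
u_1 = 0.012000 × 0.514 + 0.034 = 0.040168.
u_2 = 0.040168 × 0.514 + 0.034 = 0.054646.
u_3 = 0.054646 × 0.514 + 0.034 = 0.062088.

Unemployment rate after three months ≈ 6.21%.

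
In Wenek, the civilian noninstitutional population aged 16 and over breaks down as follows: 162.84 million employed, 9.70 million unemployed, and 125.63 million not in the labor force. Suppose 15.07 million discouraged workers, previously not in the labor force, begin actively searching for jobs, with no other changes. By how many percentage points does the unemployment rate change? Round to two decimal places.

Initially, labor force = 162.84 + 9.70 = 172.54 million, so u = 9.70/172.54 = 5.62%.
After the change, unemployed and labor force both rise by 15.07 → E = 162.84, U = 24.77, labor force = 187.61 million.
New unemployment rate = 24.77 / 187.61 = 13.20%.
Change = 13.20% − 5.62% = +7.58 percentage points.

The unemployment rate changes by +7.58 percentage points.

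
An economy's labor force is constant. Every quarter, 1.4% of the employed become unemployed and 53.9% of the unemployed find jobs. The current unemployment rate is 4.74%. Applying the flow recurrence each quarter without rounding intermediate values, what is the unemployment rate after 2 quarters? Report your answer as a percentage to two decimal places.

Unemployment rate after two quarters ≈ 2.97%.

With a fixed labor force, u_{t+1} = u_t + s·(1−u_t) − f·u_t = u_t·(1−s−f) + s.
Here 1−s−f = 0.447 and s = 0.014.
u_1 = 0.047400 × 0.447 + 0.014 = 0.035188.
u_2 = 0.035188 × 0.447 + 0.014 = 0.029729.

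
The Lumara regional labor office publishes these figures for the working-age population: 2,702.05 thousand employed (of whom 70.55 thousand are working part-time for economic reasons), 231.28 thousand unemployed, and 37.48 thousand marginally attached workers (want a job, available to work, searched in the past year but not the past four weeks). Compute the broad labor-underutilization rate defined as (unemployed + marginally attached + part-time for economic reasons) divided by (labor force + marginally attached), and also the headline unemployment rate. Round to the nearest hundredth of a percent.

Broad underutilization rate ≈ 11.42%; headline unemployment rate ≈ 7.88%.

Labor force = 2,702.05 + 231.28 = 2,933.33 thousand.
Numerator = 231.28 + 37.48 + 70.55 = 339.31 thousand.
Denominator = 2,933.33 + 37.48 = 2,970.81 thousand.
Broad rate = 339.31 / 2,970.81 = 11.42%.
Headline unemployment rate = 231.28 / 2,933.33 = 7.88%.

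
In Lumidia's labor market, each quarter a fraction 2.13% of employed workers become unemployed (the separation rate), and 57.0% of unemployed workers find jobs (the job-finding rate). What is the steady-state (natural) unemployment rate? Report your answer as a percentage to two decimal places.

At steady state the flows balance: s·E = f·U, so U/(E+U) = s/(s+f).
u* = 2.13 / (2.13 + 57.0) = 2.13 / 59.13 = 3.60%.

Steady-state unemployment rate ≈ 3.60%.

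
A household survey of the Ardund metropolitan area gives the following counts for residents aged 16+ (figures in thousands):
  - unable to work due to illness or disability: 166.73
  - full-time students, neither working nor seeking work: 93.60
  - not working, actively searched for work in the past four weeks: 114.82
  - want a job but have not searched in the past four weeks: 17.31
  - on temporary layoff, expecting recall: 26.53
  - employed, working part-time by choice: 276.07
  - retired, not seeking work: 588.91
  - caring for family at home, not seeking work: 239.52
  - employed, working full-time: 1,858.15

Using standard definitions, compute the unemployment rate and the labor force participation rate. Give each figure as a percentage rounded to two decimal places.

Unemployment rate ≈ 6.21%; labor force participation rate ≈ 67.29%.

Employed = 276.07 + 1,858.15 = 2,134.22 thousand.
Unemployed = 114.82 + 26.53 = 141.35 thousand (jobless and actively searching, or on temporary layoff).
Labor force = 2,134.22 + 141.35 = 2,275.57 thousand.
Not in labor force = 166.73 + 93.60 + 17.31 + 588.91 + 239.52 = 1,106.07 thousand (those not working and not actively searching are outside the labor force — including those who want a job but have given up searching).
Civilian working-age population = 2,275.57 + 1,106.07 = 3,381.64 thousand.
Unemployment rate = 141.35 / 2,275.57 = 6.21%.
Labor force participation rate = 2,275.57 / 3,381.64 = 67.29%.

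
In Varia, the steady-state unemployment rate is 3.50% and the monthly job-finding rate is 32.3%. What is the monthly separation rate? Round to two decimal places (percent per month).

From u* = s/(s+f): s = u·f/(1−u).
s = 0.0350 × 32.3 / (1 − 0.0350) = 1.1305 / 0.9650 ≈ 1.17% per month.

Separation rate ≈ 1.17% per month.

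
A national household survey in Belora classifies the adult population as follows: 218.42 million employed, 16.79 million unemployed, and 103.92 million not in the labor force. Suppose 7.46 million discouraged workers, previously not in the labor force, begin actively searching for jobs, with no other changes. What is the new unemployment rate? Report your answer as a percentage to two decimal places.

Initially, labor force = 218.42 + 16.79 = 235.21 million, so u = 16.79/235.21 = 7.14%.
After the change, unemployed and labor force both rise by 7.46 → E = 218.42, U = 24.25, labor force = 242.67 million.
New unemployment rate = 24.25 / 242.67 = 9.99%.

New unemployment rate ≈ 9.99%.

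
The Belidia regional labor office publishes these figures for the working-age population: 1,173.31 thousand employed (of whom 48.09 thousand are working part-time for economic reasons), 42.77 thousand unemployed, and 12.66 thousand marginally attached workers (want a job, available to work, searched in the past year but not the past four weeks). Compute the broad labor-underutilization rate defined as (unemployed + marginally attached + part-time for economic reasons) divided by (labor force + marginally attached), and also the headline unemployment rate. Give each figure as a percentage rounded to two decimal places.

Broad underutilization rate ≈ 8.42%; headline unemployment rate ≈ 3.52%.

Labor force = 1,173.31 + 42.77 = 1,216.08 thousand.
Numerator = 42.77 + 12.66 + 48.09 = 103.52 thousand.
Denominator = 1,216.08 + 12.66 = 1,228.74 thousand.
Broad rate = 103.52 / 1,228.74 = 8.42%.
Headline unemployment rate = 42.77 / 1,216.08 = 3.52%.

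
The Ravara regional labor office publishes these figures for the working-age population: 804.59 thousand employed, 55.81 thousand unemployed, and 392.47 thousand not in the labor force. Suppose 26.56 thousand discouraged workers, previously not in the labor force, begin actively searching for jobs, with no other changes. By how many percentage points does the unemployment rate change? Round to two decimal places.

The unemployment rate changes by +2.80 percentage points.

Initially, labor force = 804.59 + 55.81 = 860.40 thousand, so u = 55.81/860.40 = 6.49%.
After the change, unemployed and labor force both rise by 26.56 → E = 804.59, U = 82.37, labor force = 886.96 thousand.
New unemployment rate = 82.37 / 886.96 = 9.29%.
Change = 9.29% − 6.49% = +2.80 percentage points.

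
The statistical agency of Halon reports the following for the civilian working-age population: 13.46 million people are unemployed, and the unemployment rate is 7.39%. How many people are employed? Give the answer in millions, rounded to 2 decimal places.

Labor force = U / u = 13.46 / 0.0739 ≈ 182.14 million.
Employed = labor force − unemployed = 182.14 − 13.46 = 168.68 million.

About 168.68 million are employed.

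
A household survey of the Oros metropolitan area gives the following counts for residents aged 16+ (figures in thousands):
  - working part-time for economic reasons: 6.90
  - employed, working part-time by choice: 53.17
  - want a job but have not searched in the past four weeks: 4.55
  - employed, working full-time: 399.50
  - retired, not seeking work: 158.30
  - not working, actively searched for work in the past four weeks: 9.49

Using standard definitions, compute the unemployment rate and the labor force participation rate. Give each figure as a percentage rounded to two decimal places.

Employed = 6.90 + 53.17 + 399.50 = 459.57 thousand (anyone who worked, including part-time for economic reasons, counts as employed).
Unemployed = 9.49 thousand.
Labor force = 459.57 + 9.49 = 469.06 thousand.
Not in labor force = 4.55 + 158.30 = 162.85 thousand (those not working and not actively searching are outside the labor force — including those who want a job but have given up searching).
Civilian working-age population = 469.06 + 162.85 = 631.91 thousand.
Unemployment rate = 9.49 / 469.06 = 2.02%.
Labor force participation rate = 469.06 / 631.91 = 74.23%.

Unemployment rate ≈ 2.02%; labor force participation rate ≈ 74.23%.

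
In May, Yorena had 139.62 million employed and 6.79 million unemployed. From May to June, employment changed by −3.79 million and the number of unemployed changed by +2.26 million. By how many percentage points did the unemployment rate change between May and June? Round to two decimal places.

The unemployment rate changed by +1.61 percentage points.

May: labor force = 139.62 + 6.79 = 146.41; u = 6.79/146.41 = 4.64%.
June: labor force = 135.83 + 9.05 = 144.88; u = 9.05/144.88 = 6.25%.
Change = 6.25% − 4.64% = +1.61 pp.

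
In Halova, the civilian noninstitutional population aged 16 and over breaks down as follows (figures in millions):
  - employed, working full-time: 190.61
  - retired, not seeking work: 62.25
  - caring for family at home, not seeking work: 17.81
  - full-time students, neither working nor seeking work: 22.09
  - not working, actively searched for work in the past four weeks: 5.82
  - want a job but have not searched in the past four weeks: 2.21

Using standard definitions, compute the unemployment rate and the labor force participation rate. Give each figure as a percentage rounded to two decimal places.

Unemployment rate ≈ 2.96%; labor force participation rate ≈ 65.30%.

Employed = 190.61 million.
Unemployed = 5.82 million.
Labor force = 190.61 + 5.82 = 196.43 million.
Not in labor force = 62.25 + 17.81 + 22.09 + 2.21 = 104.36 million (those not working and not actively searching are outside the labor force — including those who want a job but have given up searching).
Civilian working-age population = 196.43 + 104.36 = 300.79 million.
Unemployment rate = 5.82 / 196.43 = 2.96%.
Labor force participation rate = 196.43 / 300.79 = 65.30%.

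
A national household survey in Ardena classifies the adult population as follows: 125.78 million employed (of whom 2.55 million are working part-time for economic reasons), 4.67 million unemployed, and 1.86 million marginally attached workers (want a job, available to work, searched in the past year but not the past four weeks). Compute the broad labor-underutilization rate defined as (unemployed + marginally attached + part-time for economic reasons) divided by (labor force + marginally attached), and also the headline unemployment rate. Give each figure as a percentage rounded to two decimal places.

Broad underutilization rate ≈ 6.86%; headline unemployment rate ≈ 3.58%.

Labor force = 125.78 + 4.67 = 130.45 million.
Numerator = 4.67 + 1.86 + 2.55 = 9.08 million.
Denominator = 130.45 + 1.86 = 132.31 million.
Broad rate = 9.08 / 132.31 = 6.86%.
Headline unemployment rate = 4.67 / 130.45 = 3.58%.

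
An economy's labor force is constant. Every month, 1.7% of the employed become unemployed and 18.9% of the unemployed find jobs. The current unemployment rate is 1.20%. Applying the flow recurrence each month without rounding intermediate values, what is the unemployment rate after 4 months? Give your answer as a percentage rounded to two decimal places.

Unemployment rate after four months ≈ 5.45%.

With a fixed labor force, u_{t+1} = u_t + s·(1−u_t) − f·u_t = u_t·(1−s−f) + s.
Here 1−s−f = 0.794 and s = 0.017.
u_1 = 0.012000 × 0.794 + 0.017 = 0.026528.
u_2 = 0.026528 × 0.794 + 0.017 = 0.038063.
u_3 = 0.038063 × 0.794 + 0.017 = 0.047222.
u_4 = 0.047222 × 0.794 + 0.017 = 0.054494.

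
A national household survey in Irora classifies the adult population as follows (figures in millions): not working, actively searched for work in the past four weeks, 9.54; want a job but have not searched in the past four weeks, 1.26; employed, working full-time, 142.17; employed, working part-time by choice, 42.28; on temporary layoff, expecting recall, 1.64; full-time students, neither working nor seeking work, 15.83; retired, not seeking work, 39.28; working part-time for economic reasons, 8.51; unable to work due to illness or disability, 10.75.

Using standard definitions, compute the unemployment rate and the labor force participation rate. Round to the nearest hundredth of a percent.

Unemployment rate ≈ 5.48%; labor force participation rate ≈ 75.26%.

Employed = 142.17 + 42.28 + 8.51 = 192.96 million (anyone who worked, including part-time for economic reasons, counts as employed).
Unemployed = 9.54 + 1.64 = 11.18 million (jobless and actively searching, or on temporary layoff).
Labor force = 192.96 + 11.18 = 204.14 million.
Not in labor force = 1.26 + 15.83 + 39.28 + 10.75 = 67.12 million (those not working and not actively searching are outside the labor force — including those who want a job but have given up searching).
Civilian working-age population = 204.14 + 67.12 = 271.26 million.
Unemployment rate = 11.18 / 204.14 = 5.48%.
Labor force participation rate = 204.14 / 271.26 = 75.26%.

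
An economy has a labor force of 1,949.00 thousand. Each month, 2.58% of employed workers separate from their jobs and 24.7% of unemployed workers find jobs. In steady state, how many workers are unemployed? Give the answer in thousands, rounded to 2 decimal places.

About 184.33 thousand are unemployed in steady state.

Steady-state unemployment rate u* = s/(s+f) = 2.58/(2.58+24.7) = 0.094575.
Unemployed = u* × labor force = 0.094575 × 1,949.00 ≈ 184.33 thousand.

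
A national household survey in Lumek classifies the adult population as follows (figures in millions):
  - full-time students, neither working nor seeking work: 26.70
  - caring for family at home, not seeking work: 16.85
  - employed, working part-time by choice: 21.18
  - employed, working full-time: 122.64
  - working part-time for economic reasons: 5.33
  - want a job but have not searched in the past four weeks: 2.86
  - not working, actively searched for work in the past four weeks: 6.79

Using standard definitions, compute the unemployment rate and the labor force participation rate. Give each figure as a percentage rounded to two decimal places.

Unemployment rate ≈ 4.35%; labor force participation rate ≈ 77.06%.

Employed = 21.18 + 122.64 + 5.33 = 149.15 million (anyone who worked, including part-time for economic reasons, counts as employed).
Unemployed = 6.79 million.
Labor force = 149.15 + 6.79 = 155.94 million.
Not in labor force = 26.70 + 16.85 + 2.86 = 46.41 million (those not working and not actively searching are outside the labor force — including those who want a job but have given up searching).
Civilian working-age population = 155.94 + 46.41 = 202.35 million.
Unemployment rate = 6.79 / 155.94 = 4.35%.
Labor force participation rate = 155.94 / 202.35 = 77.06%.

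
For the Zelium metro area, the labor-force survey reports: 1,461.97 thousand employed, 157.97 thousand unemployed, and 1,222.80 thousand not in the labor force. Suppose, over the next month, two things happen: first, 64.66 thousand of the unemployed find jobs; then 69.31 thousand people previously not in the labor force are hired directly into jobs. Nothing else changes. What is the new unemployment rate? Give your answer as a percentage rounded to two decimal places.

New unemployment rate ≈ 5.52%.

Initially, labor force = 1,461.97 + 157.97 = 1,619.94 thousand, so u = 157.97/1,619.94 = 9.75%.
After the first change, unemployed falls and employed rises by 64.66; labor force unchanged → E = 1,526.63, U = 93.31, labor force = 1,619.94 thousand.
After the second change, employed and labor force both rise by 69.31; unemployed unchanged → E = 1,595.94, U = 93.31, labor force = 1,689.25 thousand.
New unemployment rate = 93.31 / 1,689.25 = 5.52%.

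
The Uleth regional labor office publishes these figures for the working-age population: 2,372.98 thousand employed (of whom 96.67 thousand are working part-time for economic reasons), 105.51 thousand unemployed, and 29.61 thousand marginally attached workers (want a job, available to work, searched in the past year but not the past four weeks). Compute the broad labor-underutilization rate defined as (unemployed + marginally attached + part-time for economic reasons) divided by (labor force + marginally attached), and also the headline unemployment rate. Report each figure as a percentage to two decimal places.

Labor force = 2,372.98 + 105.51 = 2,478.49 thousand.
Numerator = 105.51 + 29.61 + 96.67 = 231.79 thousand.
Denominator = 2,478.49 + 29.61 = 2,508.10 thousand.
Broad rate = 231.79 / 2,508.10 = 9.24%.
Headline unemployment rate = 105.51 / 2,478.49 = 4.26%.

Broad underutilization rate ≈ 9.24%; headline unemployment rate ≈ 4.26%.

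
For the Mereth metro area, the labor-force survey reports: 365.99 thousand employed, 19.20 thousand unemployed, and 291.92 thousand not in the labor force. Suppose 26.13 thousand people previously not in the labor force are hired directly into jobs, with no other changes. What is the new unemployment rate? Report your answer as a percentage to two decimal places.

Initially, labor force = 365.99 + 19.20 = 385.19 thousand, so u = 19.20/385.19 = 4.98%.
After the change, employed and labor force both rise by 26.13; unemployed unchanged → E = 392.12, U = 19.20, labor force = 411.32 thousand.
New unemployment rate = 19.20 / 411.32 = 4.67%.

New unemployment rate ≈ 4.67%.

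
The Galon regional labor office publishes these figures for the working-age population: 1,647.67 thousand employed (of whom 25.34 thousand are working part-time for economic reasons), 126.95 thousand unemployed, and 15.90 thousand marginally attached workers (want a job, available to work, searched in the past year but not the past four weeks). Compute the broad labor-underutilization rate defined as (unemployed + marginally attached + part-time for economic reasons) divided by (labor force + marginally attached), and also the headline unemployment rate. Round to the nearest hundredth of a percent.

Broad underutilization rate ≈ 9.39%; headline unemployment rate ≈ 7.15%.

Labor force = 1,647.67 + 126.95 = 1,774.62 thousand.
Numerator = 126.95 + 15.90 + 25.34 = 168.19 thousand.
Denominator = 1,774.62 + 15.90 = 1,790.52 thousand.
Broad rate = 168.19 / 1,790.52 = 9.39%.
Headline unemployment rate = 126.95 / 1,774.62 = 7.15%.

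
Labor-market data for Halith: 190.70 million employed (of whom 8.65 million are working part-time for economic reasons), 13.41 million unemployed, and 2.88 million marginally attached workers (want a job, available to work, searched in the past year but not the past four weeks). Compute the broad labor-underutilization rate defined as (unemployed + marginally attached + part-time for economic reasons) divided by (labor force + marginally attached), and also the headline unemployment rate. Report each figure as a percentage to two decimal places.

Broad underutilization rate ≈ 12.05%; headline unemployment rate ≈ 6.57%.

Labor force = 190.70 + 13.41 = 204.11 million.
Numerator = 13.41 + 2.88 + 8.65 = 24.94 million.
Denominator = 204.11 + 2.88 = 206.99 million.
Broad rate = 24.94 / 206.99 = 12.05%.
Headline unemployment rate = 13.41 / 204.11 = 6.57%.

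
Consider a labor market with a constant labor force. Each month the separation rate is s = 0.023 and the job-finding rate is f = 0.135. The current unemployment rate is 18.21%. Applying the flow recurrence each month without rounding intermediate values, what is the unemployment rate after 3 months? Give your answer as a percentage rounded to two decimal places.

Unemployment rate after three months ≈ 16.74%.

With a fixed labor force, u_{t+1} = u_t + s·(1−u_t) − f·u_t = u_t·(1−s−f) + s.
Here 1−s−f = 0.842 and s = 0.023.
u_1 = 0.182100 × 0.842 + 0.023 = 0.176328.
u_2 = 0.176328 × 0.842 + 0.023 = 0.171468.
u_3 = 0.171468 × 0.842 + 0.023 = 0.167376.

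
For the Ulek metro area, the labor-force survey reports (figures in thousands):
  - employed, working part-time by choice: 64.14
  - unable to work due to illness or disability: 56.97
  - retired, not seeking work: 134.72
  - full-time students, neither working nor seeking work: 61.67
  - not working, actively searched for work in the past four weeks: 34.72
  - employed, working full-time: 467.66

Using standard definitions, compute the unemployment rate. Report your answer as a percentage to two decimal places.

Employed = 64.14 + 467.66 = 531.80 thousand.
Unemployed = 34.72 thousand.
Labor force = 531.80 + 34.72 = 566.52 thousand.
Unemployment rate = 34.72 / 566.52 = 6.13%.

Unemployment rate ≈ 6.13%.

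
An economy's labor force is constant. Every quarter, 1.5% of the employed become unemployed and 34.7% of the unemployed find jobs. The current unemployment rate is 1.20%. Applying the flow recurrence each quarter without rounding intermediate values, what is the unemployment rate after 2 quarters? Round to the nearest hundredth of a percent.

Unemployment rate after two quarters ≈ 2.95%.

With a fixed labor force, u_{t+1} = u_t + s·(1−u_t) − f·u_t = u_t·(1−s−f) + s.
Here 1−s−f = 0.638 and s = 0.015.
u_1 = 0.012000 × 0.638 + 0.015 = 0.022656.
u_2 = 0.022656 × 0.638 + 0.015 = 0.029455.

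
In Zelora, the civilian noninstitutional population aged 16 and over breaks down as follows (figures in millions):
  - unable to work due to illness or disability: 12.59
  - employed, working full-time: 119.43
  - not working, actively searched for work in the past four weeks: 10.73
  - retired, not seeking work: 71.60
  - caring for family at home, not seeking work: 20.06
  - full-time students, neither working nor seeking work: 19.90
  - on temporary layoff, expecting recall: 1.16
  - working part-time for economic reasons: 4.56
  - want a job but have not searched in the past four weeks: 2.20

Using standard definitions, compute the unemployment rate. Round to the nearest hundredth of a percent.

Employed = 119.43 + 4.56 = 123.99 million (anyone who worked, including part-time for economic reasons, counts as employed).
Unemployed = 10.73 + 1.16 = 11.89 million (jobless and actively searching, or on temporary layoff).
Labor force = 123.99 + 11.89 = 135.88 million.
Unemployment rate = 11.89 / 135.88 = 8.75%.

Unemployment rate ≈ 8.75%.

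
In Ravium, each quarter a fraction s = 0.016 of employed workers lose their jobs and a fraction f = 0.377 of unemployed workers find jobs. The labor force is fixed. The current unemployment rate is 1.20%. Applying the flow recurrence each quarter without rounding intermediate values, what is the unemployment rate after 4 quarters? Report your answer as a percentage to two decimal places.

With a fixed labor force, u_{t+1} = u_t + s·(1−u_t) − f·u_t = u_t·(1−s−f) + s.
Here 1−s−f = 0.607 and s = 0.016.
u_1 = 0.012000 × 0.607 + 0.016 = 0.023284.
u_2 = 0.023284 × 0.607 + 0.016 = 0.030133.
u_3 = 0.030133 × 0.607 + 0.016 = 0.034291.
u_4 = 0.034291 × 0.607 + 0.016 = 0.036815.

Unemployment rate after four quarters ≈ 3.68%.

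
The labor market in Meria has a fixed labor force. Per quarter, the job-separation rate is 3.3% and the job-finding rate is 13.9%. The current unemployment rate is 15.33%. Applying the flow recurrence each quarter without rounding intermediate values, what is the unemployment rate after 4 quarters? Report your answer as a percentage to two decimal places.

Unemployment rate after four quarters ≈ 17.37%.

With a fixed labor force, u_{t+1} = u_t + s·(1−u_t) − f·u_t = u_t·(1−s−f) + s.
Here 1−s−f = 0.828 and s = 0.033.
u_1 = 0.153300 × 0.828 + 0.033 = 0.159932.
u_2 = 0.159932 × 0.828 + 0.033 = 0.165424.
u_3 = 0.165424 × 0.828 + 0.033 = 0.169971.
u_4 = 0.169971 × 0.828 + 0.033 = 0.173736.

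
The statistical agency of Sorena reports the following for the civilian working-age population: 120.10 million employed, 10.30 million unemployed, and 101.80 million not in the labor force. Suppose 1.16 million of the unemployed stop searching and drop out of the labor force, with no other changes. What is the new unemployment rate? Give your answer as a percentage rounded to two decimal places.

Initially, labor force = 120.10 + 10.30 = 130.40 million, so u = 10.30/130.40 = 7.90%.
After the change, unemployed and labor force both fall by 1.16 → E = 120.10, U = 9.14, labor force = 129.24 million.
New unemployment rate = 9.14 / 129.24 = 7.07%.

New unemployment rate ≈ 7.07%.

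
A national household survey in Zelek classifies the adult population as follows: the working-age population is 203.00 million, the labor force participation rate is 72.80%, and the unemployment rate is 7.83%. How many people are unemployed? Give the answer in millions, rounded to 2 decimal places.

About 11.57 million are unemployed.

Labor force = 0.7280 × 203.00 = 147.78 million.
Unemployed = 0.0783 × 147.78 ≈ 11.57 million.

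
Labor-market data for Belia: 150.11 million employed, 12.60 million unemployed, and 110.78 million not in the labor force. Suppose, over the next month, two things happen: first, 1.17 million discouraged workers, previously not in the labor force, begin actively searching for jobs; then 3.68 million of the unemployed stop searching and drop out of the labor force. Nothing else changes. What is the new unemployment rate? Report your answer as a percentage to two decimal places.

Initially, labor force = 150.11 + 12.60 = 162.71 million, so u = 12.60/162.71 = 7.74%.
After the first change, unemployed and labor force both rise by 1.17 → E = 150.11, U = 13.77, labor force = 163.88 million.
After the second change, unemployed and labor force both fall by 3.68 → E = 150.11, U = 10.09, labor force = 160.20 million.
New unemployment rate = 10.09 / 160.20 = 6.30%.

New unemployment rate ≈ 6.30%.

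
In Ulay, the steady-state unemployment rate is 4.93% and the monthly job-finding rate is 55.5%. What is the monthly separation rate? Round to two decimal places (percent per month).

From u* = s/(s+f): s = u·f/(1−u).
s = 0.0493 × 55.5 / (1 − 0.0493) = 2.7361 / 0.9507 ≈ 2.88% per month.

Separation rate ≈ 2.88% per month.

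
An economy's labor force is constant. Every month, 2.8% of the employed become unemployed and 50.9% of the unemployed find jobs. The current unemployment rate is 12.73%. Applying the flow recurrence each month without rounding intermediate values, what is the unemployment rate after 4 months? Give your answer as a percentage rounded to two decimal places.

With a fixed labor force, u_{t+1} = u_t + s·(1−u_t) − f·u_t = u_t·(1−s−f) + s.
Here 1−s−f = 0.463 and s = 0.028.
u_1 = 0.127300 × 0.463 + 0.028 = 0.086940.
u_2 = 0.086940 × 0.463 + 0.028 = 0.068253.
u_3 = 0.068253 × 0.463 + 0.028 = 0.059601.
u_4 = 0.059601 × 0.463 + 0.028 = 0.055595.

Unemployment rate after four months ≈ 5.56%.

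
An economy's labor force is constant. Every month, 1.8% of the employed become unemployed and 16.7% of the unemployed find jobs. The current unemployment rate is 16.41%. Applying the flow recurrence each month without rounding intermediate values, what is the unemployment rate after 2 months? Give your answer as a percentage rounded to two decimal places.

Unemployment rate after two months ≈ 14.17%.

With a fixed labor force, u_{t+1} = u_t + s·(1−u_t) − f·u_t = u_t·(1−s−f) + s.
Here 1−s−f = 0.815 and s = 0.018.
u_1 = 0.164100 × 0.815 + 0.018 = 0.151741.
u_2 = 0.151741 × 0.815 + 0.018 = 0.141669.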